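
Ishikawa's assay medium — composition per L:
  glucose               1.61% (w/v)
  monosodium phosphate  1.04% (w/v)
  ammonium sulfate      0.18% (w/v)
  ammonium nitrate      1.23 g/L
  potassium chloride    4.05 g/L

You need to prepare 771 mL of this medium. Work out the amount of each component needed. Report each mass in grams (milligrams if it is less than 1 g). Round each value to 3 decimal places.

Working volume: 771 mL = 0.771 L.
glucose: 1.61% w/v = 16.1 g/L → 16.1 × 0.771 L = 12.413 g
monosodium phosphate: 1.04 g per 100 mL × 771 mL ÷ 100 = 8.018 g
ammonium sulfate: 0.18 g per 100 mL × 771 mL ÷ 100 = 1.388 g
ammonium nitrate: 1.23 g/L × 0.771 L = 0.94833 g = 948.330 mg
potassium chloride: 4.05 g/L × 0.771 L = 3.123 g

glucose 12.413 g; monosodium phosphate 8.018 g; ammonium sulfate 1.388 g; ammonium nitrate 948.330 mg; potassium chloride 3.123 g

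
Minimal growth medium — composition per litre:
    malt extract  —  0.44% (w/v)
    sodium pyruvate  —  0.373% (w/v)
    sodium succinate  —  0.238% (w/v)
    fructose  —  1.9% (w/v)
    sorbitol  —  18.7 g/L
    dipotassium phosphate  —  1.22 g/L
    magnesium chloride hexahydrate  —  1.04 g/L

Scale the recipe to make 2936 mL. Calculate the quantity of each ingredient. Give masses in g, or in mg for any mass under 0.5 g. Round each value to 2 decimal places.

Scale factor relative to 1 L: 2.936.
malt extract: 0.44 g per 100 mL × 2936 mL ÷ 100 = 12.92 g
sodium pyruvate: 0.373 g per 100 mL × 2936 mL ÷ 100 = 10.95 g
sodium succinate: 0.238% w/v = 2.38 g/L → 2.38 × 2.936 L = 6.99 g
fructose: 1.9% w/v = 19 g/L → 19 × 2.936 L = 55.78 g
sorbitol: 18.7 g/L × 2.936 L = 54.90 g
dipotassium phosphate: 1.22 g/L × 2.936 L = 3.58 g
magnesium chloride hexahydrate: 1.04 g/L × 2.936 L = 3.05 g

malt extract 12.92 g; sodium pyruvate 10.95 g; sodium succinate 6.99 g; fructose 55.78 g; sorbitol 54.90 g; dipotassium phosphate 3.58 g; magnesium chloride hexahydrate 3.05 g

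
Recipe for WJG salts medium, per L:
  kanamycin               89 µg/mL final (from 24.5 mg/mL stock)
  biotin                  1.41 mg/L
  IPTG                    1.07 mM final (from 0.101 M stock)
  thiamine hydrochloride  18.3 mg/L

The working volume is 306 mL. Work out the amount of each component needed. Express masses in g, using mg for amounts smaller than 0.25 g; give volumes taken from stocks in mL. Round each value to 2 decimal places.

Scale factor relative to 1 L: 0.306.
kanamycin: V = C2·V2/C1 = 89 µg/mL × 306 mL ÷ 24500 µg/mL = 1.11 mL
biotin: 1.41 mg/L × 0.306 L = 0.43 mg
IPTG: V = C2·V2/C1 = 1.07 mM × 306 mL ÷ 101 mM = 3.24 mL
thiamine hydrochloride: 18.3 mg/L × 0.306 L = 5.60 mg

kanamycin 1.11 mL; biotin 0.43 mg; IPTG 3.24 mL; thiamine hydrochloride 5.60 mg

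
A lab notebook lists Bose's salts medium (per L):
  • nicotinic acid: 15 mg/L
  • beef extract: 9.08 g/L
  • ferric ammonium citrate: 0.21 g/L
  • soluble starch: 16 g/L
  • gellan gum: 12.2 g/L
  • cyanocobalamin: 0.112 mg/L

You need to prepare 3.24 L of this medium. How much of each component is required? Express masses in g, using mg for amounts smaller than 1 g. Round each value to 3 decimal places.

Working volume: 3.24 L.
nicotinic acid: 15 mg/L × 3.24 L = 48.600 mg
beef extract: 9.08 g/L × 3.24 L = 29.419 g
ferric ammonium citrate: 0.21 g/L × 3.24 L = 0.6804 g = 680.400 mg
soluble starch: 16 g/L × 3.24 L = 51.840 g
gellan gum: 12.2 g/L × 3.24 L = 39.528 g
cyanocobalamin: 0.112 mg/L × 3.24 L = 0.363 mg

nicotinic acid 48.600 mg; beef extract 29.419 g; ferric ammonium citrate 680.400 mg; soluble starch 51.840 g; gellan gum 39.528 g; cyanocobalamin 0.363 mg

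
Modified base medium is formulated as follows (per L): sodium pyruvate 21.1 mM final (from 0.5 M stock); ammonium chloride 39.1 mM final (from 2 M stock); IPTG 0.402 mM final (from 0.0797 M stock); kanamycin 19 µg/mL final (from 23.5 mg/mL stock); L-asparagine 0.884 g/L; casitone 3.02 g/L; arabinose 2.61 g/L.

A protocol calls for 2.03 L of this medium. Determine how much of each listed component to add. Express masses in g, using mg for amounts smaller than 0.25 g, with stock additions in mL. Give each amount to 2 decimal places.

sodium pyruvate 85.67 mL; ammonium chloride 39.69 mL; IPTG 10.24 mL; kanamycin 1.64 mL; L-asparagine 1.79 g; casitone 6.13 g; arabinose 5.30 g

Working volume: 2.03 L.
sodium pyruvate: V = C2·V2/C1 = 21.1 mM × 2030 mL ÷ 500 mM = 85.67 mL
ammonium chloride: dilute stock: 39.1 mM × 2030 mL ÷ 2000 mM = 39.69 mL
IPTG: dilute stock: 0.402 mM × 2030 mL ÷ 79.7 mM = 10.24 mL
kanamycin: V = C2·V2/C1 = 19 µg/mL × 2030 mL ÷ 23500 µg/mL = 1.64 mL
L-asparagine: 0.884 g/L × 2.03 L = 1.79 g
casitone: 3.02 g/L × 2.03 L = 6.13 g
arabinose: 2.61 g/L × 2.03 L = 5.30 g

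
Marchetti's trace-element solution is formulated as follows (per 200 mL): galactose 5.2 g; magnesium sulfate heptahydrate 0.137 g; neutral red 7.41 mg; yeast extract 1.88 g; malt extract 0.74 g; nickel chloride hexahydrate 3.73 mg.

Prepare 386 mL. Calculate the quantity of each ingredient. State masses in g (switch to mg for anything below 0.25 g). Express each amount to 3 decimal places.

Ratio of target to recipe volume: 386 / 200 = 1.93.
galactose: 5.2 g × (386 mL / 200 mL) = 10.036 g
magnesium sulfate heptahydrate: 0.137 g × (386 mL / 200 mL) = 0.264 g
neutral red: 7.41 mg × (386 mL / 200 mL) = 14.301 mg
yeast extract: 1.88 g × (386 mL / 200 mL) = 3.628 g
malt extract: 0.74 g × (386 mL / 200 mL) = 1.428 g
nickel chloride hexahydrate: 3.73 mg × (386 mL / 200 mL) = 7.199 mg

galactose 10.036 g; magnesium sulfate heptahydrate 0.264 g; neutral red 14.301 mg; yeast extract 3.628 g; malt extract 1.428 g; nickel chloride hexahydrate 7.199 mg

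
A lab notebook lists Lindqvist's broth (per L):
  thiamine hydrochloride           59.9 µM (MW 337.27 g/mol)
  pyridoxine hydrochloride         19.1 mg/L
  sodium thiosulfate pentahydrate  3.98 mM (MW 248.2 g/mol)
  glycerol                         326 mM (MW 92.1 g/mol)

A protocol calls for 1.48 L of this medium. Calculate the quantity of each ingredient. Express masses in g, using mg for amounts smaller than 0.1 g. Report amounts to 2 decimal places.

thiamine hydrochloride 29.90 mg; pyridoxine hydrochloride 28.27 mg; sodium thiosulfate pentahydrate 1.46 g; glycerol 44.44 g

Scale factor relative to 1 L: 1.48.
thiamine hydrochloride: 59.9 µmol/L × 337.27 g/mol × 1.48 L ÷ 1000 = 29.90 mg
pyridoxine hydrochloride: 19.1 mg/L × 1.48 L = 28.27 mg
sodium thiosulfate pentahydrate: 3.98 mmol/L × 248.2 g/mol × 1.48 L ÷ 1000 = 1.46 g
glycerol: 326 mmol/L × 92.1 g/mol × 1.48 L ÷ 1000 = 44.44 g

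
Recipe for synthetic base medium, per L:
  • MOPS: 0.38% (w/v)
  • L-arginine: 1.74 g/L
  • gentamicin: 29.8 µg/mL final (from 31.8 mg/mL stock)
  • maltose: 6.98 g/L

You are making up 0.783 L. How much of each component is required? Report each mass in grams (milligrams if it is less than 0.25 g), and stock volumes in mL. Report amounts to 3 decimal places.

MOPS 2.975 g; L-arginine 1.362 g; gentamicin 0.734 mL; maltose 5.465 g

Scale factor relative to 1 L: 0.783.
MOPS: 0.38% w/v = 3.8 g/L → 3.8 × 0.783 L = 2.975 g
L-arginine: 1.74 g/L × 0.783 L = 1.362 g
gentamicin: dilute stock: 29.8 µg/mL × 783 mL ÷ 31800 µg/mL = 0.734 mL
maltose: 6.98 g/L × 0.783 L = 5.465 g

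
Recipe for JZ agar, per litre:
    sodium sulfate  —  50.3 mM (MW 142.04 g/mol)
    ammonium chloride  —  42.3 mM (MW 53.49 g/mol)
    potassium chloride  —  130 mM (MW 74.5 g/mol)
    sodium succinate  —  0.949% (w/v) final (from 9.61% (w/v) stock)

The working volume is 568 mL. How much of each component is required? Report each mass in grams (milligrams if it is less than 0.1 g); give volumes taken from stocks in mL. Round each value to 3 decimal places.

sodium sulfate 4.058 g; ammonium chloride 1.285 g; potassium chloride 5.501 g; sodium succinate 56.091 mL

Target volume = 568 mL = 0.568 L.
sodium sulfate: 50.3 mmol/L × 142.04 g/mol × 0.568 L ÷ 1000 = 4.058 g
ammonium chloride: 42.3 mmol/L × 53.49 g/mol × 0.568 L ÷ 1000 = 1.285 g
potassium chloride: 130 mmol/L × 74.5 g/mol × 0.568 L ÷ 1000 = 5.501 g
sodium succinate: dilute stock: 0.949% ÷ 9.61% × 568 mL = 56.091 mL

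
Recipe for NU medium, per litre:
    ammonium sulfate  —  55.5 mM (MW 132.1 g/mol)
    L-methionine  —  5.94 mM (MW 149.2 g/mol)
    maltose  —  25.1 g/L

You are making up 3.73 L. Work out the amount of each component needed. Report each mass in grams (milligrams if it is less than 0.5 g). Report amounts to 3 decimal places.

ammonium sulfate 27.347 g; L-methionine 3.306 g; maltose 93.623 g

Working volume: 3.73 L.
ammonium sulfate: 55.5 mmol/L × 132.1 g/mol × 3.73 L ÷ 1000 = 27.347 g
L-methionine: 5.94 mmol/L × 149.2 g/mol × 3.73 L ÷ 1000 = 3.306 g
maltose: 25.1 g/L × 3.73 L = 93.623 g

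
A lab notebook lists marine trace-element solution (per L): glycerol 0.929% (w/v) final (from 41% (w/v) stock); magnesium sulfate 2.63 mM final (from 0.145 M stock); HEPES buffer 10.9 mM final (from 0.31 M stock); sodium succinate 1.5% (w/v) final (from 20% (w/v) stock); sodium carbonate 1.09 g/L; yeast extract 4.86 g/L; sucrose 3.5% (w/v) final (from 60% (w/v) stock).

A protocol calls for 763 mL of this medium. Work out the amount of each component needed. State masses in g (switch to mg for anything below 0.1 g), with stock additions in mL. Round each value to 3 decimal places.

Working volume: 763 mL = 0.763 L.
glycerol: V = C2·V2/C1 = 0.929% ÷ 41% × 763 mL = 17.288 mL
magnesium sulfate: dilute stock: 2.63 mM × 763 mL ÷ 145 mM = 13.839 mL
HEPES buffer: V = C2·V2/C1 = 10.9 mM × 763 mL ÷ 310 mM = 26.828 mL
sodium succinate: C1V1 = C2V2 → 1.5% ÷ 20% × 763 mL = 57.225 mL
sodium carbonate: 1.09 g/L × 0.763 L = 0.832 g
yeast extract: 4.86 g/L × 0.763 L = 3.708 g
sucrose: C1V1 = C2V2 → 3.5% ÷ 60% × 763 mL = 44.508 mL

glycerol 17.288 mL; magnesium sulfate 13.839 mL; HEPES buffer 26.828 mL; sodium succinate 57.225 mL; sodium carbonate 0.832 g; yeast extract 3.708 g; sucrose 44.508 mL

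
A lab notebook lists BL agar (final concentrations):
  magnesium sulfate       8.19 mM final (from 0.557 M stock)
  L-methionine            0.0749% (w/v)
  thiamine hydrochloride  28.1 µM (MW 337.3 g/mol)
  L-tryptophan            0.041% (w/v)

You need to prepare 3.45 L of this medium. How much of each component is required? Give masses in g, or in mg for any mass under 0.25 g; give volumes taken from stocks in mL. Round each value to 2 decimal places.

Scale factor relative to 1 L: 3.45.
magnesium sulfate: V = C2·V2/C1 = 8.19 mM × 3450 mL ÷ 557 mM = 50.73 mL
L-methionine: 0.0749% w/v = 0.749 g/L → 0.749 × 3.45 L = 2.58 g
thiamine hydrochloride: 28.1 µmol/L × 337.3 g/mol × 3.45 L ÷ 1000 = 32.70 mg
L-tryptophan: 0.041 g per 100 mL × 3450 mL ÷ 100 = 1.41 g

magnesium sulfate 50.73 mL; L-methionine 2.58 g; thiamine hydrochloride 32.70 mg; L-tryptophan 1.41 g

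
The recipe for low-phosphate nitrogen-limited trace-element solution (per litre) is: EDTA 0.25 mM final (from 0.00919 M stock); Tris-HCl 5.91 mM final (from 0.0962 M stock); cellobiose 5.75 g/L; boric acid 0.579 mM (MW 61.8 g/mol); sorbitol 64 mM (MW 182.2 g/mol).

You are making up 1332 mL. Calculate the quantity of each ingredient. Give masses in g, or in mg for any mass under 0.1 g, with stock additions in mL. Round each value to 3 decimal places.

Scale factor relative to 1 L: 1.332.
EDTA: C1V1 = C2V2 → 0.25 mM × 1332 mL ÷ 9.19 mM = 36.235 mL
Tris-HCl: C1V1 = C2V2 → 5.91 mM × 1332 mL ÷ 96.2 mM = 81.831 mL
cellobiose: 5.75 g/L × 1.332 L = 7.659 g
boric acid: 0.579 mmol/L × 61.8 mg/mmol × 1.332 L = 47.662 mg
sorbitol: 64 mmol/L × 182.2 g/mol × 1.332 L ÷ 1000 = 15.532 g

EDTA 36.235 mL; Tris-HCl 81.831 mL; cellobiose 7.659 g; boric acid 47.662 mg; sorbitol 15.532 g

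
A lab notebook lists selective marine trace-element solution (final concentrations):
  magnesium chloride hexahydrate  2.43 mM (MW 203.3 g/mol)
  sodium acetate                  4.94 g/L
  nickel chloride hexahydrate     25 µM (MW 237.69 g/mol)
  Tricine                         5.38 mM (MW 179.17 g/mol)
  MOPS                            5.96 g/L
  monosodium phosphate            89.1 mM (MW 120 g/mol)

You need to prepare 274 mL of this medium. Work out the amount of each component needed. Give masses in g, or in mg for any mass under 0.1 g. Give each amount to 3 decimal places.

magnesium chloride hexahydrate 0.135 g; sodium acetate 1.354 g; nickel chloride hexahydrate 1.628 mg; Tricine 0.264 g; MOPS 1.633 g; monosodium phosphate 2.930 g

Target volume = 274 mL = 0.274 L.
magnesium chloride hexahydrate: 2.43 mmol/L × 203.3 g/mol × 0.274 L ÷ 1000 = 0.135 g
sodium acetate: 4.94 g/L × 0.274 L = 1.354 g
nickel chloride hexahydrate: 25 µmol/L × 237.69 g/mol × 0.274 L ÷ 1000 = 1.628 mg
Tricine: 5.38 mmol/L × 179.17 g/mol × 0.274 L ÷ 1000 = 0.264 g
MOPS: 5.96 g/L × 0.274 L = 1.633 g
monosodium phosphate: 89.1 mmol/L × 120 g/mol × 0.274 L ÷ 1000 = 2.930 g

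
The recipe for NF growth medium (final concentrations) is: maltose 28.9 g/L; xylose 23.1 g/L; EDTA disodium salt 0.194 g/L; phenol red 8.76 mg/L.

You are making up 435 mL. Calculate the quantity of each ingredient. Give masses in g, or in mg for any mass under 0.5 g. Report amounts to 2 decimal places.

maltose 12.57 g; xylose 10.05 g; EDTA disodium salt 84.39 mg; phenol red 3.81 mg

Scale factor relative to 1 L: 0.435.
maltose: 28.9 g/L × 0.435 L = 12.57 g
xylose: 23.1 g/L × 0.435 L = 10.05 g
EDTA disodium salt: 0.194 g/L × 0.435 L = 0.08439 g = 84.39 mg
phenol red: 8.76 mg/L × 0.435 L = 3.81 mg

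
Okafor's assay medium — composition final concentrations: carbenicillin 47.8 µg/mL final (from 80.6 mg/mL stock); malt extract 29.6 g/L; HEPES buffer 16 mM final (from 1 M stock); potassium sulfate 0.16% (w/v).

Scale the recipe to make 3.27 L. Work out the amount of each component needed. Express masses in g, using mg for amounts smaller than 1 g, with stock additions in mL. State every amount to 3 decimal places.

Scale factor relative to 1 L: 3.27.
carbenicillin: C1V1 = C2V2 → 47.8 µg/mL × 3270 mL ÷ 80600 µg/mL = 1.939 mL
malt extract: 29.6 g/L × 3.27 L = 96.792 g
HEPES buffer: V = C2·V2/C1 = 16 mM × 3270 mL ÷ 1000 mM = 52.320 mL
potassium sulfate: 0.16% w/v = 1.6 g/L → 1.6 × 3.27 L = 5.232 g

carbenicillin 1.939 mL; malt extract 96.792 g; HEPES buffer 52.320 mL; potassium sulfate 5.232 g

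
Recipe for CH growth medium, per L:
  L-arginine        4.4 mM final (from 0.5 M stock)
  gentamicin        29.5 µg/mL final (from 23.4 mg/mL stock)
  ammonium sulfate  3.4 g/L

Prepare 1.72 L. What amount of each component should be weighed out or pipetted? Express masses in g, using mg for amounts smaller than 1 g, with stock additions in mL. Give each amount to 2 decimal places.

Working volume: 1.72 L.
L-arginine: V = C2·V2/C1 = 4.4 mM × 1720 mL ÷ 500 mM = 15.14 mL
gentamicin: V = C2·V2/C1 = 29.5 µg/mL × 1720 mL ÷ 23400 µg/mL = 2.17 mL
ammonium sulfate: 3.4 g/L × 1.72 L = 5.85 g

L-arginine 15.14 mL; gentamicin 2.17 mL; ammonium sulfate 5.85 g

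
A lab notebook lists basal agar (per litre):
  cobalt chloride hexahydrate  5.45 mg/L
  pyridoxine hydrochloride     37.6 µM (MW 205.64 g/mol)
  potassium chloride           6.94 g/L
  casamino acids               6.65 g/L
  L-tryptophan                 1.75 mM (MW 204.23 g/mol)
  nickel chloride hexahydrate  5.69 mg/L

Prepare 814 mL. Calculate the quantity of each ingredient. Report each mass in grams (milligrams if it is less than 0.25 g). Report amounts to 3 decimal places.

cobalt chloride hexahydrate 4.436 mg; pyridoxine hydrochloride 6.294 mg; potassium chloride 5.649 g; casamino acids 5.413 g; L-tryptophan 0.291 g; nickel chloride hexahydrate 4.632 mg

Target volume = 814 mL = 0.814 L.
cobalt chloride hexahydrate: 5.45 mg/L × 0.814 L = 4.436 mg
pyridoxine hydrochloride: 37.6 µmol/L × 205.64 g/mol × 0.814 L ÷ 1000 = 6.294 mg
potassium chloride: 6.94 g/L × 0.814 L = 5.649 g
casamino acids: 6.65 g/L × 0.814 L = 5.413 g
L-tryptophan: 1.75 mmol/L × 204.23 g/mol × 0.814 L ÷ 1000 = 0.291 g
nickel chloride hexahydrate: 5.69 mg/L × 0.814 L = 4.632 mg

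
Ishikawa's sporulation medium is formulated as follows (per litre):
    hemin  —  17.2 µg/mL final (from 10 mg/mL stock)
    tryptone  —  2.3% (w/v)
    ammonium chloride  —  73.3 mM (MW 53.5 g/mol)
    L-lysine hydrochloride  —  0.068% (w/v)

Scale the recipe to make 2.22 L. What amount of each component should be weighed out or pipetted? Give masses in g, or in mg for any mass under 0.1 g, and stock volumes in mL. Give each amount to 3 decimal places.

Scale factor relative to 1 L: 2.22.
hemin: dilute stock: 17.2 µg/mL × 2220 mL ÷ 10000 µg/mL = 3.818 mL
tryptone: 2.3% w/v = 23 g/L → 23 × 2.22 L = 51.060 g
ammonium chloride: 73.3 mmol/L × 53.5 g/mol × 2.22 L ÷ 1000 = 8.706 g
L-lysine hydrochloride: 0.068 g per 100 mL × 2220 mL ÷ 100 = 1.510 g

hemin 3.818 mL; tryptone 51.060 g; ammonium chloride 8.706 g; L-lysine hydrochloride 1.510 g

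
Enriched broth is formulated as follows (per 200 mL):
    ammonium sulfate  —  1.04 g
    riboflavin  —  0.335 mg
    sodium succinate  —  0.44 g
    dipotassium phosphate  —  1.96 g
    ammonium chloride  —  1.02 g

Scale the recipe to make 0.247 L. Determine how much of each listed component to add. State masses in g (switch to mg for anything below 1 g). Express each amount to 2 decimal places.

Scale factor = 247 mL / 200 mL = 1.235.
ammonium sulfate: 1.04 g × (247 mL / 200 mL) = 1.28 g
riboflavin: 0.335 mg × (247 mL / 200 mL) = 0.41 mg
sodium succinate: 0.44 g × (247 mL / 200 mL) = 0.5434 g = 543.40 mg
dipotassium phosphate: 1.96 g × (247 mL / 200 mL) = 2.42 g
ammonium chloride: 1.02 g × (247 mL / 200 mL) = 1.26 g

ammonium sulfate 1.28 g; riboflavin 0.41 mg; sodium succinate 543.40 mg; dipotassium phosphate 2.42 g; ammonium chloride 1.26 g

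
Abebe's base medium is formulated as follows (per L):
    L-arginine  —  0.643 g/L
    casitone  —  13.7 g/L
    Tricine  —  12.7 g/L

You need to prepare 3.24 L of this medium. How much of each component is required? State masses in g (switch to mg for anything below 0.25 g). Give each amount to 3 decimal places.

L-arginine 2.083 g; casitone 44.388 g; Tricine 41.148 g

Working volume: 3.24 L.
L-arginine: 0.643 g/L × 3.24 L = 2.083 g
casitone: 13.7 g/L × 3.24 L = 44.388 g
Tricine: 12.7 g/L × 3.24 L = 41.148 g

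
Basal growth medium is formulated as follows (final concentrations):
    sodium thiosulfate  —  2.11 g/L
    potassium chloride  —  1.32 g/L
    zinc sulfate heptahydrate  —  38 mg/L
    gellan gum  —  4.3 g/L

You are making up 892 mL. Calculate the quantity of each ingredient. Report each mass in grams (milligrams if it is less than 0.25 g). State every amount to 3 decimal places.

sodium thiosulfate 1.882 g; potassium chloride 1.177 g; zinc sulfate heptahydrate 33.896 mg; gellan gum 3.836 g

Scale factor relative to 1 L: 0.892.
sodium thiosulfate: 2.11 g/L × 0.892 L = 1.882 g
potassium chloride: 1.32 g/L × 0.892 L = 1.177 g
zinc sulfate heptahydrate: 38 mg/L × 0.892 L = 33.896 mg
gellan gum: 4.3 g/L × 0.892 L = 3.836 g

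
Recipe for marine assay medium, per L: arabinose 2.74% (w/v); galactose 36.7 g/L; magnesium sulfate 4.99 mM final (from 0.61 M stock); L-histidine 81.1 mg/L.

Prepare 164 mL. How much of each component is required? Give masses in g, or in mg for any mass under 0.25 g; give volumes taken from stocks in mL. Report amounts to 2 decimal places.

arabinose 4.49 g; galactose 6.02 g; magnesium sulfate 1.34 mL; L-histidine 13.30 mg

Scale factor relative to 1 L: 0.164.
arabinose: 2.74 g per 100 mL × 164 mL ÷ 100 = 4.49 g
galactose: 36.7 g/L × 0.164 L = 6.02 g
magnesium sulfate: V = C2·V2/C1 = 4.99 mM × 164 mL ÷ 610 mM = 1.34 mL
L-histidine: 81.1 mg/L × 0.164 L = 13.30 mg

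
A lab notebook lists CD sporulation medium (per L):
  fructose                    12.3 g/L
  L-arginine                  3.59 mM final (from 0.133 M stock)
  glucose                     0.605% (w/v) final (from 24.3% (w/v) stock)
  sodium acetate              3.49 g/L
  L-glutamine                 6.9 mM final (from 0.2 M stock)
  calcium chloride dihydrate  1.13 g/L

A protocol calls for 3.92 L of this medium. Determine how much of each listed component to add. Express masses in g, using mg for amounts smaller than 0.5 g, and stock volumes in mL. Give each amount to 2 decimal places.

fructose 48.22 g; L-arginine 105.81 mL; glucose 97.60 mL; sodium acetate 13.68 g; L-glutamine 135.24 mL; calcium chloride dihydrate 4.43 g

Scale factor relative to 1 L: 3.92.
fructose: 12.3 g/L × 3.92 L = 48.22 g
L-arginine: C1V1 = C2V2 → 3.59 mM × 3920 mL ÷ 133 mM = 105.81 mL
glucose: C1V1 = C2V2 → 0.605% ÷ 24.3% × 3920 mL = 97.60 mL
sodium acetate: 3.49 g/L × 3.92 L = 13.68 g
L-glutamine: C1V1 = C2V2 → 6.9 mM × 3920 mL ÷ 200 mM = 135.24 mL
calcium chloride dihydrate: 1.13 g/L × 3.92 L = 4.43 g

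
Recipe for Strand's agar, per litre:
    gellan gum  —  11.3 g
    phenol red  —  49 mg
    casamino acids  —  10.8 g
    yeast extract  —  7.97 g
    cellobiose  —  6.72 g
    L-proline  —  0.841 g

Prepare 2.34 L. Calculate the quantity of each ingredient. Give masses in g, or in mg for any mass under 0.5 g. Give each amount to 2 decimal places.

Ratio of target to recipe volume: 2340 / 1000 = 2.34.
gellan gum: 11.3 g × (2340 mL / 1000 mL) = 26.44 g
phenol red: 49 mg × (2340 mL / 1000 mL) = 114.66 mg
casamino acids: 10.8 g × (2340 mL / 1000 mL) = 25.27 g
yeast extract: 7.97 g × (2340 mL / 1000 mL) = 18.65 g
cellobiose: 6.72 g × (2340 mL / 1000 mL) = 15.72 g
L-proline: 0.841 g × (2340 mL / 1000 mL) = 1.97 g

gellan gum 26.44 g; phenol red 114.66 mg; casamino acids 25.27 g; yeast extract 18.65 g; cellobiose 15.72 g; L-proline 1.97 g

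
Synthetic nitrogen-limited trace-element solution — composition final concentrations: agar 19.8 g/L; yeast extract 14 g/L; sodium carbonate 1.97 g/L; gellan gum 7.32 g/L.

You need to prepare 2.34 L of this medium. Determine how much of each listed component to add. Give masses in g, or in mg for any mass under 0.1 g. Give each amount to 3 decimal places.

Working volume: 2.34 L.
agar: 19.8 g/L × 2.34 L = 46.332 g
yeast extract: 14 g/L × 2.34 L = 32.760 g
sodium carbonate: 1.97 g/L × 2.34 L = 4.610 g
gellan gum: 7.32 g/L × 2.34 L = 17.129 g

agar 46.332 g; yeast extract 32.760 g; sodium carbonate 4.610 g; gellan gum 17.129 g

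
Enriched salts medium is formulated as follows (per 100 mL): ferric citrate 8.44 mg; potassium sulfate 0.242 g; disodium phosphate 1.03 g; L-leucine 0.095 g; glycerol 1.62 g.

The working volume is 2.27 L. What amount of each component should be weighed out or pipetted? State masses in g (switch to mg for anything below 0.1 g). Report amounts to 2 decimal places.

Scale factor = 2270 mL / 100 mL = 22.7.
ferric citrate: 8.44 mg × (2270 mL / 100 mL) = 191.588 mg = 0.19 g
potassium sulfate: 0.242 g × (2270 mL / 100 mL) = 5.49 g
disodium phosphate: 1.03 g × (2270 mL / 100 mL) = 23.38 g
L-leucine: 0.095 g × (2270 mL / 100 mL) = 2.16 g
glycerol: 1.62 g × (2270 mL / 100 mL) = 36.77 g

ferric citrate 0.19 g; potassium sulfate 5.49 g; disodium phosphate 23.38 g; L-leucine 2.16 g; glycerol 36.77 g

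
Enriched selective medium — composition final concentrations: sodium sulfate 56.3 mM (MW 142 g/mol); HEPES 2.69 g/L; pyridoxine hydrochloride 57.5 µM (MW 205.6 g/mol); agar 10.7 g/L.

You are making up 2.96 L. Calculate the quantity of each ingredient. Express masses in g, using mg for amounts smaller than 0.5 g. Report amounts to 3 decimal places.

Working volume: 2.96 L.
sodium sulfate: 56.3 mmol/L × 142 g/mol × 2.96 L ÷ 1000 = 23.664 g
HEPES: 2.69 g/L × 2.96 L = 7.962 g
pyridoxine hydrochloride: 57.5 µmol/L × 205.6 g/mol × 2.96 L ÷ 1000 = 34.993 mg
agar: 10.7 g/L × 2.96 L = 31.672 g

sodium sulfate 23.664 g; HEPES 7.962 g; pyridoxine hydrochloride 34.993 mg; agar 31.672 g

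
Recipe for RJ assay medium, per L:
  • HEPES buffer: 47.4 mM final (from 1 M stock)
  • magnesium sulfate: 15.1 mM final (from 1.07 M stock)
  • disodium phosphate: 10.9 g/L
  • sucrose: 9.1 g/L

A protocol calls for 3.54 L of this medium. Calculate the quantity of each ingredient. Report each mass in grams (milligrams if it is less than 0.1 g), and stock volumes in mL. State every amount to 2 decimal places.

HEPES buffer 167.80 mL; magnesium sulfate 49.96 mL; disodium phosphate 38.59 g; sucrose 32.21 g

Scale factor relative to 1 L: 3.54.
HEPES buffer: dilute stock: 47.4 mM × 3540 mL ÷ 1000 mM = 167.80 mL
magnesium sulfate: dilute stock: 15.1 mM × 3540 mL ÷ 1070 mM = 49.96 mL
disodium phosphate: 10.9 g/L × 3.54 L = 38.59 g
sucrose: 9.1 g/L × 3.54 L = 32.21 g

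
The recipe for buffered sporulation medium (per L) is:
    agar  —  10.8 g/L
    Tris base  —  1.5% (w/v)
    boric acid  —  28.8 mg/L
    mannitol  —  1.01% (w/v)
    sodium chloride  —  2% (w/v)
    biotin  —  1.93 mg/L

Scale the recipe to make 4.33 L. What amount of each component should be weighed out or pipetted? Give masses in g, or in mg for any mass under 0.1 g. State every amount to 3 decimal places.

Working volume: 4.33 L.
agar: 10.8 g/L × 4.33 L = 46.764 g
Tris base: 1.5% w/v = 15 g/L → 15 × 4.33 L = 64.950 g
boric acid: 28.8 mg/L × 4.33 L = 124.704 mg = 0.125 g
mannitol: 1.01% w/v = 10.1 g/L → 10.1 × 4.33 L = 43.733 g
sodium chloride: 2 g per 100 mL × 4330 mL ÷ 100 = 86.600 g
biotin: 1.93 mg/L × 4.33 L = 8.357 mg

agar 46.764 g; Tris base 64.950 g; boric acid 0.125 g; mannitol 43.733 g; sodium chloride 86.600 g; biotin 8.357 mg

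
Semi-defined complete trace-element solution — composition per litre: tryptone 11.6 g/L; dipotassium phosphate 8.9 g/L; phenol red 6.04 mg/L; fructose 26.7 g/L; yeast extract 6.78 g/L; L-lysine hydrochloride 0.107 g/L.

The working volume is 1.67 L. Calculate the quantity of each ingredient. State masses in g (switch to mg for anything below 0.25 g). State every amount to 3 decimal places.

tryptone 19.372 g; dipotassium phosphate 14.863 g; phenol red 10.087 mg; fructose 44.589 g; yeast extract 11.323 g; L-lysine hydrochloride 178.690 mg

Working volume: 1.67 L.
tryptone: 11.6 g/L × 1.67 L = 19.372 g
dipotassium phosphate: 8.9 g/L × 1.67 L = 14.863 g
phenol red: 6.04 mg/L × 1.67 L = 10.087 mg
fructose: 26.7 g/L × 1.67 L = 44.589 g
yeast extract: 6.78 g/L × 1.67 L = 11.323 g
L-lysine hydrochloride: 0.107 g/L × 1.67 L = 0.17869 g = 178.690 mg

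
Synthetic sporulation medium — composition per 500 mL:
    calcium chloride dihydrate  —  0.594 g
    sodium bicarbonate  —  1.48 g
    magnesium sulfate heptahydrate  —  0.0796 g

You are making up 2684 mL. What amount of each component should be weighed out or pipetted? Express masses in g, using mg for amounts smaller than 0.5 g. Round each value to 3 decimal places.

calcium chloride dihydrate 3.189 g; sodium bicarbonate 7.945 g; magnesium sulfate heptahydrate 427.293 mg

Scale factor = 2684 mL / 500 mL = 5.368.
calcium chloride dihydrate: 0.594 g × (2684 mL / 500 mL) = 3.189 g
sodium bicarbonate: 1.48 g × (2684 mL / 500 mL) = 7.945 g
magnesium sulfate heptahydrate: 0.0796 g × (2684 mL / 500 mL) = 0.427293 g = 427.293 mg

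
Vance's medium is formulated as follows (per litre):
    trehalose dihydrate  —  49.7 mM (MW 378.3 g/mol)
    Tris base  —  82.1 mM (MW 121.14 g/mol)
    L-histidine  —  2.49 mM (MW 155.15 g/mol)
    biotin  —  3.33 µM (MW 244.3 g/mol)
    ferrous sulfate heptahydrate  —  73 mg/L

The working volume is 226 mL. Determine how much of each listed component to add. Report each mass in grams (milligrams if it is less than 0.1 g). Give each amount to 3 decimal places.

trehalose dihydrate 4.249 g; Tris base 2.248 g; L-histidine 87.309 mg; biotin 0.184 mg; ferrous sulfate heptahydrate 16.498 mg

Scale factor relative to 1 L: 0.226.
trehalose dihydrate: 49.7 mmol/L × 378.3 g/mol × 0.226 L ÷ 1000 = 4.249 g
Tris base: 82.1 mmol/L × 121.14 g/mol × 0.226 L ÷ 1000 = 2.248 g
L-histidine: 2.49 mmol/L × 155.15 mg/mmol × 0.226 L = 87.309 mg
biotin: 3.33 µmol/L × 244.3 g/mol × 0.226 L ÷ 1000 = 0.184 mg
ferrous sulfate heptahydrate: 73 mg/L × 0.226 L = 16.498 mg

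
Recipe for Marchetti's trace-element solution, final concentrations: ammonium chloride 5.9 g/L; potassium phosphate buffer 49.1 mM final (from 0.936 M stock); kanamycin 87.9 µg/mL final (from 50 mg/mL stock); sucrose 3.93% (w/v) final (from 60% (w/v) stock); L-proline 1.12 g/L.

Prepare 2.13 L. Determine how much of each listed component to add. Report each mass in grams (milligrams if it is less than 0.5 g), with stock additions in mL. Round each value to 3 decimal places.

ammonium chloride 12.567 g; potassium phosphate buffer 111.734 mL; kanamycin 3.745 mL; sucrose 139.515 mL; L-proline 2.386 g

Scale factor relative to 1 L: 2.13.
ammonium chloride: 5.9 g/L × 2.13 L = 12.567 g
potassium phosphate buffer: V = C2·V2/C1 = 49.1 mM × 2130 mL ÷ 936 mM = 111.734 mL
kanamycin: C1V1 = C2V2 → 87.9 µg/mL × 2130 mL ÷ 50000 µg/mL = 3.745 mL
sucrose: C1V1 = C2V2 → 3.93% ÷ 60% × 2130 mL = 139.515 mL
L-proline: 1.12 g/L × 2.13 L = 2.386 g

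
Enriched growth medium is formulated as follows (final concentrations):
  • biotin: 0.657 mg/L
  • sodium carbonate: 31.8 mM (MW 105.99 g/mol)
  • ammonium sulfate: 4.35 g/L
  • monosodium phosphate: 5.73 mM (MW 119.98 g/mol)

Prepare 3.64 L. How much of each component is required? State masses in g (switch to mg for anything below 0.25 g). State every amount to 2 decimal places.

biotin 2.39 mg; sodium carbonate 12.27 g; ammonium sulfate 15.83 g; monosodium phosphate 2.50 g

Scale factor relative to 1 L: 3.64.
biotin: 0.657 mg/L × 3.64 L = 2.39 mg
sodium carbonate: 31.8 mmol/L × 105.99 g/mol × 3.64 L ÷ 1000 = 12.27 g
ammonium sulfate: 4.35 g/L × 3.64 L = 15.83 g
monosodium phosphate: 5.73 mmol/L × 119.98 g/mol × 3.64 L ÷ 1000 = 2.50 g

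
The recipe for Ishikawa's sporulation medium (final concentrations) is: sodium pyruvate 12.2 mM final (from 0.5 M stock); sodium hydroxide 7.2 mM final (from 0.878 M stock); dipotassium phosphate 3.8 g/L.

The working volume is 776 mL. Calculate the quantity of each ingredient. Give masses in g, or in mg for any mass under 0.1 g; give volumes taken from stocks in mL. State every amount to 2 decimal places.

sodium pyruvate 18.93 mL; sodium hydroxide 6.36 mL; dipotassium phosphate 2.95 g

Target volume = 776 mL = 0.776 L.
sodium pyruvate: V = C2·V2/C1 = 12.2 mM × 776 mL ÷ 500 mM = 18.93 mL
sodium hydroxide: V = C2·V2/C1 = 7.2 mM × 776 mL ÷ 878 mM = 6.36 mL
dipotassium phosphate: 3.8 g/L × 0.776 L = 2.95 g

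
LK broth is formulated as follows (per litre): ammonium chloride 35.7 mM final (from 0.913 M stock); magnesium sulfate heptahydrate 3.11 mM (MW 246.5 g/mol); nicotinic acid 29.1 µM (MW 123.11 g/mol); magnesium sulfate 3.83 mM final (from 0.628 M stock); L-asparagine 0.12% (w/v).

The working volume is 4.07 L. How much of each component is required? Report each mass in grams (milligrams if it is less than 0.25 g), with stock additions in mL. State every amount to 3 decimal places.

ammonium chloride 159.145 mL; magnesium sulfate heptahydrate 3.120 g; nicotinic acid 14.581 mg; magnesium sulfate 24.822 mL; L-asparagine 4.884 g

Scale factor relative to 1 L: 4.07.
ammonium chloride: dilute stock: 35.7 mM × 4070 mL ÷ 913 mM = 159.145 mL
magnesium sulfate heptahydrate: 3.11 mmol/L × 246.5 g/mol × 4.07 L ÷ 1000 = 3.120 g
nicotinic acid: 29.1 µmol/L × 123.11 g/mol × 4.07 L ÷ 1000 = 14.581 mg
magnesium sulfate: V = C2·V2/C1 = 3.83 mM × 4070 mL ÷ 628 mM = 24.822 mL
L-asparagine: 0.12 g per 100 mL × 4070 mL ÷ 100 = 4.884 g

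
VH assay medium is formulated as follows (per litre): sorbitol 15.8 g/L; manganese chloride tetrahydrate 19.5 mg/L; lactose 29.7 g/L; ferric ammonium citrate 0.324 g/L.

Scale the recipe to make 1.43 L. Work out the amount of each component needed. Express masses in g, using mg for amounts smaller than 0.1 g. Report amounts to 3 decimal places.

Working volume: 1.43 L.
sorbitol: 15.8 g/L × 1.43 L = 22.594 g
manganese chloride tetrahydrate: 19.5 mg/L × 1.43 L = 27.885 mg
lactose: 29.7 g/L × 1.43 L = 42.471 g
ferric ammonium citrate: 0.324 g/L × 1.43 L = 0.463 g

sorbitol 22.594 g; manganese chloride tetrahydrate 27.885 mg; lactose 42.471 g; ferric ammonium citrate 0.463 g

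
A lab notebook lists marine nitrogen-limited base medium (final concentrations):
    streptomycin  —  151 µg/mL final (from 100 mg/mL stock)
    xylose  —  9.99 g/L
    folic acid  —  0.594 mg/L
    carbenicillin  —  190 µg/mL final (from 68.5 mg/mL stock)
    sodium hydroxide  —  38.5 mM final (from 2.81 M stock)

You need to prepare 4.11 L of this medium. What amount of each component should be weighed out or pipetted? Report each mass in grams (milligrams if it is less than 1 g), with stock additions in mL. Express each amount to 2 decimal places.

streptomycin 6.21 mL; xylose 41.06 g; folic acid 2.44 mg; carbenicillin 11.40 mL; sodium hydroxide 56.31 mL

Working volume: 4.11 L.
streptomycin: dilute stock: 151 µg/mL × 4110 mL ÷ 100000 µg/mL = 6.21 mL
xylose: 9.99 g/L × 4.11 L = 41.06 g
folic acid: 0.594 mg/L × 4.11 L = 2.44 mg
carbenicillin: C1V1 = C2V2 → 190 µg/mL × 4110 mL ÷ 68500 µg/mL = 11.40 mL
sodium hydroxide: V = C2·V2/C1 = 38.5 mM × 4110 mL ÷ 2810 mM = 56.31 mL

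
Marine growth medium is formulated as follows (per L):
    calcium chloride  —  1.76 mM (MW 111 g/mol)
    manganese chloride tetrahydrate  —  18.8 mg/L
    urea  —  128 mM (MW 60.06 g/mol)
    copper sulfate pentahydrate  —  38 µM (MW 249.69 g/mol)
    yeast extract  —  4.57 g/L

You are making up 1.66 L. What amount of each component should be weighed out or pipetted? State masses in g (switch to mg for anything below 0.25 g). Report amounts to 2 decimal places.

Scale factor relative to 1 L: 1.66.
calcium chloride: 1.76 mmol/L × 111 g/mol × 1.66 L ÷ 1000 = 0.32 g
manganese chloride tetrahydrate: 18.8 mg/L × 1.66 L = 31.21 mg
urea: 128 mmol/L × 60.06 g/mol × 1.66 L ÷ 1000 = 12.76 g
copper sulfate pentahydrate: 38 µmol/L × 249.69 g/mol × 1.66 L ÷ 1000 = 15.75 mg
yeast extract: 4.57 g/L × 1.66 L = 7.59 g

calcium chloride 0.32 g; manganese chloride tetrahydrate 31.21 mg; urea 12.76 g; copper sulfate pentahydrate 15.75 mg; yeast extract 7.59 g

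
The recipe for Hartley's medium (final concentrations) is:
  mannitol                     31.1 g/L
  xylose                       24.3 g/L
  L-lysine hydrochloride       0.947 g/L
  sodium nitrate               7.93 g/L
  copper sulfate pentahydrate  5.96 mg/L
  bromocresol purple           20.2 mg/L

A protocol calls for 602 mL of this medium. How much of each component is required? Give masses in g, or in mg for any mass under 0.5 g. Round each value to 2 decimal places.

mannitol 18.72 g; xylose 14.63 g; L-lysine hydrochloride 0.57 g; sodium nitrate 4.77 g; copper sulfate pentahydrate 3.59 mg; bromocresol purple 12.16 mg

Working volume: 602 mL = 0.602 L.
mannitol: 31.1 g/L × 0.602 L = 18.72 g
xylose: 24.3 g/L × 0.602 L = 14.63 g
L-lysine hydrochloride: 0.947 g/L × 0.602 L = 0.57 g
sodium nitrate: 7.93 g/L × 0.602 L = 4.77 g
copper sulfate pentahydrate: 5.96 mg/L × 0.602 L = 3.59 mg
bromocresol purple: 20.2 mg/L × 0.602 L = 12.16 mg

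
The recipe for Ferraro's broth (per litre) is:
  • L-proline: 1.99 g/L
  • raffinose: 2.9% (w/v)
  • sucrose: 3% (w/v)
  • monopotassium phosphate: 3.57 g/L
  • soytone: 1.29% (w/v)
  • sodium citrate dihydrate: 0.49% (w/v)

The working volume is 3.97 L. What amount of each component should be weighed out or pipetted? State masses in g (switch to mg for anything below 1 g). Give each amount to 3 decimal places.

Scale factor relative to 1 L: 3.97.
L-proline: 1.99 g/L × 3.97 L = 7.900 g
raffinose: 2.9 g per 100 mL × 3970 mL ÷ 100 = 115.130 g
sucrose: 3% w/v = 30 g/L → 30 × 3.97 L = 119.100 g
monopotassium phosphate: 3.57 g/L × 3.97 L = 14.173 g
soytone: 1.29% w/v = 12.9 g/L → 12.9 × 3.97 L = 51.213 g
sodium citrate dihydrate: 0.49% w/v = 4.9 g/L → 4.9 × 3.97 L = 19.453 g

L-proline 7.900 g; raffinose 115.130 g; sucrose 119.100 g; monopotassium phosphate 14.173 g; soytone 51.213 g; sodium citrate dihydrate 19.453 g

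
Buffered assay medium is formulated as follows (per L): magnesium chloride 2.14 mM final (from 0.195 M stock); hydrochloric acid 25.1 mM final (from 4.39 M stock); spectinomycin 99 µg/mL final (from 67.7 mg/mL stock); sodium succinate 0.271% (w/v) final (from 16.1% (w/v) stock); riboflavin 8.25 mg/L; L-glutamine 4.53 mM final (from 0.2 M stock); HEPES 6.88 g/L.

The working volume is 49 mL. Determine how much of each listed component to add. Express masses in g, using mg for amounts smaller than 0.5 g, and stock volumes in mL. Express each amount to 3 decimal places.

Scale factor relative to 1 L: 0.049.
magnesium chloride: V = C2·V2/C1 = 2.14 mM × 49 mL ÷ 195 mM = 0.538 mL
hydrochloric acid: dilute stock: 25.1 mM × 49 mL ÷ 4390 mM = 0.280 mL
spectinomycin: dilute stock: 99 µg/mL × 49 mL ÷ 67700 µg/mL = 0.072 mL
sodium succinate: dilute stock: 0.271% ÷ 16.1% × 49 mL = 0.825 mL
riboflavin: 8.25 mg/L × 0.049 L = 0.404 mg
L-glutamine: V = C2·V2/C1 = 4.53 mM × 49 mL ÷ 200 mM = 1.110 mL
HEPES: 6.88 g/L × 0.049 L = 0.33712 g = 337.120 mg

magnesium chloride 0.538 mL; hydrochloric acid 0.280 mL; spectinomycin 0.072 mL; sodium succinate 0.825 mL; riboflavin 0.404 mg; L-glutamine 1.110 mL; HEPES 337.120 mg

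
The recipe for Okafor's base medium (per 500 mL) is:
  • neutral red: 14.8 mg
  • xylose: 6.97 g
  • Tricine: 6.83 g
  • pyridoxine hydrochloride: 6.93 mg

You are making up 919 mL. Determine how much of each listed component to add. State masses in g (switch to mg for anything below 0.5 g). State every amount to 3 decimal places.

Ratio of target to recipe volume: 919 / 500 = 1.838.
neutral red: 14.8 mg × (919 mL / 500 mL) = 27.202 mg
xylose: 6.97 g × (919 mL / 500 mL) = 12.811 g
Tricine: 6.83 g × (919 mL / 500 mL) = 12.554 g
pyridoxine hydrochloride: 6.93 mg × (919 mL / 500 mL) = 12.737 mg

neutral red 27.202 mg; xylose 12.811 g; Tricine 12.554 g; pyridoxine hydrochloride 12.737 mg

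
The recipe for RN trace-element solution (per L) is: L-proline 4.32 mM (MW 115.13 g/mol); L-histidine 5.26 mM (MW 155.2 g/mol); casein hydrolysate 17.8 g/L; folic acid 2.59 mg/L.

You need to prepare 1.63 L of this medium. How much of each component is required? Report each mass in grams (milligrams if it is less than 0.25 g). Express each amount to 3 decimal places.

L-proline 0.811 g; L-histidine 1.331 g; casein hydrolysate 29.014 g; folic acid 4.222 mg

Scale factor relative to 1 L: 1.63.
L-proline: 4.32 mmol/L × 115.13 g/mol × 1.63 L ÷ 1000 = 0.811 g
L-histidine: 5.26 mmol/L × 155.2 g/mol × 1.63 L ÷ 1000 = 1.331 g
casein hydrolysate: 17.8 g/L × 1.63 L = 29.014 g
folic acid: 2.59 mg/L × 1.63 L = 4.222 mg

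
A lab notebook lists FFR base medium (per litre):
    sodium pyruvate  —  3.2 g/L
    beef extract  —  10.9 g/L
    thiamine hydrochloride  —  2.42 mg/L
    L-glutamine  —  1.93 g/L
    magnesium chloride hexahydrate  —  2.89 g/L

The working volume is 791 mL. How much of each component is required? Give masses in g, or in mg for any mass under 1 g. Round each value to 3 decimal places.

sodium pyruvate 2.531 g; beef extract 8.622 g; thiamine hydrochloride 1.914 mg; L-glutamine 1.527 g; magnesium chloride hexahydrate 2.286 g

Scale factor relative to 1 L: 0.791.
sodium pyruvate: 3.2 g/L × 0.791 L = 2.531 g
beef extract: 10.9 g/L × 0.791 L = 8.622 g
thiamine hydrochloride: 2.42 mg/L × 0.791 L = 1.914 mg
L-glutamine: 1.93 g/L × 0.791 L = 1.527 g
magnesium chloride hexahydrate: 2.89 g/L × 0.791 L = 2.286 g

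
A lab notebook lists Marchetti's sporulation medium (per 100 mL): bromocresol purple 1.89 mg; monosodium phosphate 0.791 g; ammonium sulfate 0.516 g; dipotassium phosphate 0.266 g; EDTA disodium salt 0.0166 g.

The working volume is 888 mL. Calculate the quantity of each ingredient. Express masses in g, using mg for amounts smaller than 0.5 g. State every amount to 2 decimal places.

bromocresol purple 16.78 mg; monosodium phosphate 7.02 g; ammonium sulfate 4.58 g; dipotassium phosphate 2.36 g; EDTA disodium salt 147.41 mg

Ratio of target to recipe volume: 888 / 100 = 8.88.
bromocresol purple: 1.89 mg × (888 mL / 100 mL) = 16.78 mg
monosodium phosphate: 0.791 g × (888 mL / 100 mL) = 7.02 g
ammonium sulfate: 0.516 g × (888 mL / 100 mL) = 4.58 g
dipotassium phosphate: 0.266 g × (888 mL / 100 mL) = 2.36 g
EDTA disodium salt: 0.0166 g × (888 mL / 100 mL) = 0.147408 g = 147.41 mg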